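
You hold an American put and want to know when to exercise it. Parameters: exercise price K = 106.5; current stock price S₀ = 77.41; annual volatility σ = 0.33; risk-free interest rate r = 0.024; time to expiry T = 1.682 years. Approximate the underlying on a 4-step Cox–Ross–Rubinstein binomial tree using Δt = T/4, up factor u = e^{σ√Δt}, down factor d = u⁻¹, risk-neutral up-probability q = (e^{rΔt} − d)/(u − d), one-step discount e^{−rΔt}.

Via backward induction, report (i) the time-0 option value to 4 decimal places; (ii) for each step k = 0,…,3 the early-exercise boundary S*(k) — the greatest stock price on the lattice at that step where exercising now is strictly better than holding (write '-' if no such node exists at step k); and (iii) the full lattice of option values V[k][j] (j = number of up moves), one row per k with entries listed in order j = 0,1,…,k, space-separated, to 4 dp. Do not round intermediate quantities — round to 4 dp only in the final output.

price = 32.1791
boundary = - 62.4974 50.4576 62.4974
tree:
32.1791
44.0026 19.5523
56.0424 30.1793 8.0013
65.7628 44.0026 15.2564 0.0000
73.6106 56.0424 29.0900 0.0000 0.0000

Δt=0.42050, u=1.23861, d=0.80736, q=0.47023, disc=e^(-rΔt)=0.98996
k=4 terminal: V=max(K-S,0) → 73.6106 56.0424 29.0900 0.0000 0.0000
k=3: j=0 S=40.7372 intr=65.7628 cont=64.6934 V=65.7628[EX]; j=1 S=62.4974 intr=44.0026 cont=42.9333 V=44.0026[EX]; j=2 S=95.8810 intr=10.6190 cont=15.2564 V=15.2564[hold]; j=3 S=147.0968 intr=0.0000 cont=0.0000 V=0.0000[hold]  S*(3)=62.4974
k=2: j=0 S=50.4576 intr=56.0424 cont=54.9730 V=56.0424[EX]; j=1 S=77.4100 intr=29.0900 cont=30.1793 V=30.1793[hold]; j=2 S=118.7594 intr=0.0000 cont=8.0013 V=8.0013[hold]  S*(2)=50.4576
k=1: j=0 S=62.4974 intr=44.0026 cont=43.4403 V=44.0026[EX]; j=1 S=95.8810 intr=10.6190 cont=19.5523 V=19.5523[hold]  S*(1)=62.4974
k=0: j=0 S=77.4100 intr=29.0900 cont=32.1791 V=32.1791[hold]  S*(0)=-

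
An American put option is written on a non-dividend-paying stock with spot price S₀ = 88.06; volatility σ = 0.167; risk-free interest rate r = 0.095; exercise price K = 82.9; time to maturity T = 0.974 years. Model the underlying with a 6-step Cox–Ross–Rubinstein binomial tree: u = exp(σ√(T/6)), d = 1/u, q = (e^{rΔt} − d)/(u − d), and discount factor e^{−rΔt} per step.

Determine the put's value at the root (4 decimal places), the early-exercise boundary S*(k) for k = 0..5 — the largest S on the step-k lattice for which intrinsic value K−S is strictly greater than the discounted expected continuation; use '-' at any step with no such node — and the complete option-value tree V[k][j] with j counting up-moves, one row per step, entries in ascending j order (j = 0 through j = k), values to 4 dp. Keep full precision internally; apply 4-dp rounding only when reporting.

price = 1.6243
boundary = - - - 71.9637 76.9725 71.9637
tree:
1.6243
3.1820 0.6219
6.0256 1.3577 0.1447
10.9363 2.8889 0.3661 0.0000
15.6191 5.9275 0.9261 0.0000 0.0000
19.9971 10.9363 2.3430 0.0000 0.0000 0.0000
24.0903 15.6191 5.9275 0.0000 0.0000 0.0000 0.0000

params: Δt=0.16233 u=1.06960 d=0.93493 q=0.59859 e^(-rΔt)=0.98470
t_6 payoffs: 24.0903 15.6191 5.9275 0.0000 0.0000 0.0000 0.0000
t_5: node(5,0) S=62.9029 payoff=19.9971 vs cont=18.7285 → 19.9971 [stop]  node(5,1) S=71.9637 payoff=10.9363 vs cont=9.6676 → 10.9363 [stop]  node(5,2) S=82.3298 payoff=0.5702 vs cont=2.3430 → 2.3430 [wait]  node(5,3) S=94.1890 payoff=0.0000 vs cont=0.0000 → 0.0000 [wait]  node(5,4) S=107.7565 payoff=0.0000 vs cont=0.0000 → 0.0000 [wait]  node(5,5) S=123.2784 payoff=0.0000 vs cont=0.0000 → 0.0000 [wait]  ⇒ S*(5)=71.9637
t_4: node(4,0) S=67.2809 payoff=15.6191 vs cont=14.3504 → 15.6191 [stop]  node(4,1) S=76.9725 payoff=5.9275 vs cont=5.7038 → 5.9275 [stop]  node(4,2) S=88.0600 payoff=0.0000 vs cont=0.9261 → 0.9261 [wait]  node(4,3) S=100.7446 payoff=0.0000 vs cont=0.0000 → 0.0000 [wait]  node(4,4) S=115.2565 payoff=0.0000 vs cont=0.0000 → 0.0000 [wait]  ⇒ S*(4)=76.9725
t_3: node(3,0) S=71.9637 payoff=10.9363 vs cont=9.6676 → 10.9363 [stop]  node(3,1) S=82.3298 payoff=0.5702 vs cont=2.8889 → 2.8889 [wait]  node(3,2) S=94.1890 payoff=0.0000 vs cont=0.3661 → 0.3661 [wait]  node(3,3) S=107.7565 payoff=0.0000 vs cont=0.0000 → 0.0000 [wait]  ⇒ S*(3)=71.9637
t_2: node(2,0) S=76.9725 payoff=5.9275 vs cont=6.0256 → 6.0256 [wait]  node(2,1) S=88.0600 payoff=0.0000 vs cont=1.3577 → 1.3577 [wait]  node(2,2) S=100.7446 payoff=0.0000 vs cont=0.1447 → 0.1447 [wait]  ⇒ S*(2)=-
t_1: node(1,0) S=82.3298 payoff=0.5702 vs cont=3.1820 → 3.1820 [wait]  node(1,1) S=94.1890 payoff=0.0000 vs cont=0.6219 → 0.6219 [wait]  ⇒ S*(1)=-
t_0: node(0,0) S=88.0600 payoff=0.0000 vs cont=1.6243 → 1.6243 [wait]  ⇒ S*(0)=-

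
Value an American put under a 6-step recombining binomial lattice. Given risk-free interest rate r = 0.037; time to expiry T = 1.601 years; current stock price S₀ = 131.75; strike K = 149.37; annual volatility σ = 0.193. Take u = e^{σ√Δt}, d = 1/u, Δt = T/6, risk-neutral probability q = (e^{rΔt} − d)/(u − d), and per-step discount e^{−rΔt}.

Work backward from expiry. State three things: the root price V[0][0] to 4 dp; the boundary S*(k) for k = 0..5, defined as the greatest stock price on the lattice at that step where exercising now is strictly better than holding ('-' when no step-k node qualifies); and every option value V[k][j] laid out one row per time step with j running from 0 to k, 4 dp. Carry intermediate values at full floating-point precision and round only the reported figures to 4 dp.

price = 20.6221
boundary = - 119.2486 107.9334 119.2486 107.9334 119.2486
tree:
20.6221
30.1214 12.4096
41.4366 19.7463 6.0003
51.6781 30.1214 10.7242 1.8359
60.9478 41.4366 18.4821 3.9015 0.0000
69.3380 51.6781 30.1214 8.2912 0.0000 0.0000
76.9320 60.9478 41.4366 17.6200 0.0000 0.0000 0.0000

Δt=0.26683  u=1.10483  d=0.90511  q=0.52477  discount=0.99018
step 6 (expiry): payoffs max(K−S,0) = 76.9320 60.9478 41.4366 17.6200 0.0000 0.0000 0.0000
step 5: (k=5,j=0): S=80.0320, (K−S)⁺=69.3380, hold=67.8705 ⇒ V=69.3380 exercise | (k=5,j=1): S=97.6919, (K−S)⁺=51.6781, hold=50.2107 ⇒ V=51.6781 exercise | (k=5,j=2): S=119.2486, (K−S)⁺=30.1214, hold=28.6540 ⇒ V=30.1214 exercise | (k=5,j=3): S=145.5620, (K−S)⁺=3.8080, hold=8.2912 ⇒ V=8.2912 continue | (k=5,j=4): S=177.6817, (K−S)⁺=0.0000, hold=0.0000 ⇒ V=0.0000 continue | (k=5,j=5): S=216.8890, (K−S)⁺=0.0000, hold=0.0000 ⇒ V=0.0000 continue  boundary S*=119.2486
step 4: (k=4,j=0): S=88.4222, (K−S)⁺=60.9478, hold=59.4804 ⇒ V=60.9478 exercise | (k=4,j=1): S=107.9334, (K−S)⁺=41.4366, hold=39.9692 ⇒ V=41.4366 exercise | (k=4,j=2): S=131.7500, (K−S)⁺=17.6200, hold=18.4821 ⇒ V=18.4821 continue | (k=4,j=3): S=160.8220, (K−S)⁺=0.0000, hold=3.9015 ⇒ V=3.9015 continue | (k=4,j=4): S=196.3090, (K−S)⁺=0.0000, hold=0.0000 ⇒ V=0.0000 continue  boundary S*=107.9334
step 3: (k=3,j=0): S=97.6919, (K−S)⁺=51.6781, hold=50.2107 ⇒ V=51.6781 exercise | (k=3,j=1): S=119.2486, (K−S)⁺=30.1214, hold=29.1019 ⇒ V=30.1214 exercise | (k=3,j=2): S=145.5620, (K−S)⁺=3.8080, hold=10.7242 ⇒ V=10.7242 continue | (k=3,j=3): S=177.6817, (K−S)⁺=0.0000, hold=1.8359 ⇒ V=1.8359 continue  boundary S*=119.2486
step 2: (k=2,j=0): S=107.9334, (K−S)⁺=41.4366, hold=39.9692 ⇒ V=41.4366 exercise | (k=2,j=1): S=131.7500, (K−S)⁺=17.6200, hold=19.7463 ⇒ V=19.7463 continue | (k=2,j=2): S=160.8220, (K−S)⁺=0.0000, hold=6.0003 ⇒ V=6.0003 continue  boundary S*=107.9334
step 1: (k=1,j=0): S=119.2486, (K−S)⁺=30.1214, hold=29.7588 ⇒ V=30.1214 exercise | (k=1,j=1): S=145.5620, (K−S)⁺=3.8080, hold=12.4096 ⇒ V=12.4096 continue  boundary S*=119.2486
step 0: (k=0,j=0): S=131.7500, (K−S)⁺=17.6200, hold=20.6221 ⇒ V=20.6221 continue  boundary S*=-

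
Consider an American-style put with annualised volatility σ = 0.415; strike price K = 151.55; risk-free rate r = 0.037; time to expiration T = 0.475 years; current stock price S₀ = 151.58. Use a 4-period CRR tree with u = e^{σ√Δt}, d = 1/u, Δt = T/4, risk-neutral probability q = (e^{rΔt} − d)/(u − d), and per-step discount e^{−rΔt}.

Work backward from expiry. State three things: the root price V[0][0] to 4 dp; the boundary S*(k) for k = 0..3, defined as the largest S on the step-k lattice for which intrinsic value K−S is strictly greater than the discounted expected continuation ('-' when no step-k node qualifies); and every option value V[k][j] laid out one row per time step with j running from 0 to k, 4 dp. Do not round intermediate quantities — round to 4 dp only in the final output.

price = 15.2820
boundary = - - 113.8742 131.3813
tree:
15.2820
24.5084 5.4131
37.6758 10.4487 0.0000
52.8500 20.1687 0.0000 0.0000
66.0022 37.6758 0.0000 0.0000 0.0000

Δt=0.11875  u=1.15374  d=0.86675  q=0.47965  discount=0.99562
step 4 (expiry): payoffs max(K−S,0) = 66.0022 37.6758 0.0000 0.0000 0.0000
step 3: (k=3,j=0): S=98.7000, (K−S)⁺=52.8500, hold=52.1856 ⇒ V=52.8500 exercise | (k=3,j=1): S=131.3813, (K−S)⁺=20.1687, hold=19.5186 ⇒ V=20.1687 exercise | (k=3,j=2): S=174.8840, (K−S)⁺=0.0000, hold=0.0000 ⇒ V=0.0000 continue | (k=3,j=3): S=232.7912, (K−S)⁺=0.0000, hold=0.0000 ⇒ V=0.0000 continue  boundary S*=131.3813
step 2: (k=2,j=0): S=113.8742, (K−S)⁺=37.6758, hold=37.0114 ⇒ V=37.6758 exercise | (k=2,j=1): S=151.5800, (K−S)⁺=0.0000, hold=10.4487 ⇒ V=10.4487 continue | (k=2,j=2): S=201.7708, (K−S)⁺=0.0000, hold=0.0000 ⇒ V=0.0000 continue  boundary S*=113.8742
step 1: (k=1,j=0): S=131.3813, (K−S)⁺=20.1687, hold=24.5084 ⇒ V=24.5084 continue | (k=1,j=1): S=174.8840, (K−S)⁺=0.0000, hold=5.4131 ⇒ V=5.4131 continue  boundary S*=-
step 0: (k=0,j=0): S=151.5800, (K−S)⁺=0.0000, hold=15.2820 ⇒ V=15.2820 continue  boundary S*=-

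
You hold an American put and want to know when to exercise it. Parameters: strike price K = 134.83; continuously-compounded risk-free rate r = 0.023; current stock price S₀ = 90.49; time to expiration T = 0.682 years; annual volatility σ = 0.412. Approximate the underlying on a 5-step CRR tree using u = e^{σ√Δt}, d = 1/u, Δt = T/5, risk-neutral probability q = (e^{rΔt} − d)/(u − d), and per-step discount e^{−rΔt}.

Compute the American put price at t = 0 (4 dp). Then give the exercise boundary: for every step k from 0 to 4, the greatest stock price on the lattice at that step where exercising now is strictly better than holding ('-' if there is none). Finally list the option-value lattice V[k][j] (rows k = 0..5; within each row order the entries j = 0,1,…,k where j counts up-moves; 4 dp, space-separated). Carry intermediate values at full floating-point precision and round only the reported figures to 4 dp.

price = 45.4770
boundary = - 77.7173 66.7475 77.7173 90.4900
tree:
45.4770
57.1127 32.7800
68.0825 44.4613 19.9476
77.5039 57.1127 30.6226 8.1540
85.5955 68.0825 44.3400 15.5011 0.0000
92.5450 77.5039 57.1127 29.4681 0.0000 0.0000

Δt=0.13640  u=1.16435  d=0.85885  q=0.47232  discount=0.99687
step 5 (expiry): payoffs max(K−S,0) = 92.5450 77.5039 57.1127 29.4681 0.0000 0.0000
step 4: (k=4,j=0): S=49.2345, (K−S)⁺=85.5955, hold=85.1732 ⇒ V=85.5955 exercise | (k=4,j=1): S=66.7475, (K−S)⁺=68.0825, hold=67.6602 ⇒ V=68.0825 exercise | (k=4,j=2): S=90.4900, (K−S)⁺=44.3400, hold=43.9177 ⇒ V=44.3400 exercise | (k=4,j=3): S=122.6779, (K−S)⁺=12.1521, hold=15.5011 ⇒ V=15.5011 continue | (k=4,j=4): S=166.3152, (K−S)⁺=0.0000, hold=0.0000 ⇒ V=0.0000 continue  boundary S*=90.4900
step 3: (k=3,j=0): S=57.3261, (K−S)⁺=77.5039, hold=77.0816 ⇒ V=77.5039 exercise | (k=3,j=1): S=77.7173, (K−S)⁺=57.1127, hold=56.6904 ⇒ V=57.1127 exercise | (k=3,j=2): S=105.3619, (K−S)⁺=29.4681, hold=30.6226 ⇒ V=30.6226 continue | (k=3,j=3): S=142.8398, (K−S)⁺=0.0000, hold=8.1540 ⇒ V=8.1540 continue  boundary S*=77.7173
step 2: (k=2,j=0): S=66.7475, (K−S)⁺=68.0825, hold=67.6602 ⇒ V=68.0825 exercise | (k=2,j=1): S=90.4900, (K−S)⁺=44.3400, hold=44.4613 ⇒ V=44.4613 continue | (k=2,j=2): S=122.6779, (K−S)⁺=12.1521, hold=19.9476 ⇒ V=19.9476 continue  boundary S*=66.7475
step 1: (k=1,j=0): S=77.7173, (K−S)⁺=57.1127, hold=56.7475 ⇒ V=57.1127 exercise | (k=1,j=1): S=105.3619, (K−S)⁺=29.4681, hold=32.7800 ⇒ V=32.7800 continue  boundary S*=77.7173
step 0: (k=0,j=0): S=90.4900, (K−S)⁺=44.3400, hold=45.4770 ⇒ V=45.4770 continue  boundary S*=-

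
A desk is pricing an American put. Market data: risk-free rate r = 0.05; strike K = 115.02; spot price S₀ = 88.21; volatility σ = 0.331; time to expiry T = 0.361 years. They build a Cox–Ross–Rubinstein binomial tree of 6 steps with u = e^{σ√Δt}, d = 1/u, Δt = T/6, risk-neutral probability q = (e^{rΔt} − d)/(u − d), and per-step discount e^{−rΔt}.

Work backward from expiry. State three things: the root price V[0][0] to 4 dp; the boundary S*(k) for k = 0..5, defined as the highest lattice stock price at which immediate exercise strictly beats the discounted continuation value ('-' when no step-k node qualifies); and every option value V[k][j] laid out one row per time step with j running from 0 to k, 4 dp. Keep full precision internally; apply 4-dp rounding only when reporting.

price = 26.8721
boundary = - 81.3312 88.2100 81.3312 88.2100 95.6706
tree:
26.8721
33.6888 20.1700
40.0312 26.8100 13.6053
45.8790 33.6888 19.6095 7.6410
51.2707 40.0312 26.8100 12.4770 2.8172
56.2420 45.8790 33.6888 19.3494 5.6317 0.0000
60.8257 51.2707 40.0312 26.8100 11.2578 0.0000 0.0000

params: Δt=0.06017 u=1.08458 d=0.92202 q=0.49825 e^(-rΔt)=0.99700
t_6 payoffs: 60.8257 51.2707 40.0312 26.8100 11.2578 0.0000 0.0000
t_5: node(5,0) S=58.7780 payoff=56.2420 vs cont=55.8965 → 56.2420 [stop]  node(5,1) S=69.1410 payoff=45.8790 vs cont=45.5335 → 45.8790 [stop]  node(5,2) S=81.3312 payoff=33.6888 vs cont=33.3433 → 33.6888 [stop]  node(5,3) S=95.6706 payoff=19.3494 vs cont=19.0039 → 19.3494 [stop]  node(5,4) S=112.5381 payoff=2.4819 vs cont=5.6317 → 5.6317 [wait]  node(5,5) S=132.3796 payoff=0.0000 vs cont=0.0000 → 0.0000 [wait]  ⇒ S*(5)=95.6706
t_4: node(4,0) S=63.7493 payoff=51.2707 vs cont=50.9252 → 51.2707 [stop]  node(4,1) S=74.9888 payoff=40.0312 vs cont=39.6857 → 40.0312 [stop]  node(4,2) S=88.2100 payoff=26.8100 vs cont=26.4645 → 26.8100 [stop]  node(4,3) S=103.7622 payoff=11.2578 vs cont=12.4770 → 12.4770 [wait]  node(4,4) S=122.0564 payoff=0.0000 vs cont=2.8172 → 2.8172 [wait]  ⇒ S*(4)=88.2100
t_3: node(3,0) S=69.1410 payoff=45.8790 vs cont=45.5335 → 45.8790 [stop]  node(3,1) S=81.3312 payoff=33.6888 vs cont=33.3433 → 33.6888 [stop]  node(3,2) S=95.6706 payoff=19.3494 vs cont=19.6095 → 19.6095 [wait]  node(3,3) S=112.5381 payoff=2.4819 vs cont=7.6410 → 7.6410 [wait]  ⇒ S*(3)=81.3312
t_2: node(2,0) S=74.9888 payoff=40.0312 vs cont=39.6857 → 40.0312 [stop]  node(2,1) S=88.2100 payoff=26.8100 vs cont=26.5937 → 26.8100 [stop]  node(2,2) S=103.7622 payoff=11.2578 vs cont=13.6053 → 13.6053 [wait]  ⇒ S*(2)=88.2100
t_1: node(1,0) S=81.3312 payoff=33.6888 vs cont=33.3433 → 33.6888 [stop]  node(1,1) S=95.6706 payoff=19.3494 vs cont=20.1700 → 20.1700 [wait]  ⇒ S*(1)=81.3312
t_0: node(0,0) S=88.2100 payoff=26.8100 vs cont=26.8721 → 26.8721 [wait]  ⇒ S*(0)=-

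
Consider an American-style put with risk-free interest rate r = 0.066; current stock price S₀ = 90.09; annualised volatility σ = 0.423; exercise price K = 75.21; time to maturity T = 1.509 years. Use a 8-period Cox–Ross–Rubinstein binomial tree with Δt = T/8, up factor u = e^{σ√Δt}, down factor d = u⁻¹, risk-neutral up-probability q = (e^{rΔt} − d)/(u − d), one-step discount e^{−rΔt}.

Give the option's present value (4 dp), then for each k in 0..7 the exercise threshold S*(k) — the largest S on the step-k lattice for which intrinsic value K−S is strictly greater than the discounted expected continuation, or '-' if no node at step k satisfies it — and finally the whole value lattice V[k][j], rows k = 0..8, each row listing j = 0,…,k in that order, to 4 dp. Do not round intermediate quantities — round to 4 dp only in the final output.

price = 8.2447
boundary = - - - - 43.2050 35.9541 43.2050 51.9182
tree:
8.2447
12.1246 4.3873
17.3351 6.9714 1.7899
23.9922 10.7984 3.1367 0.4235
32.0050 16.2046 5.4057 0.8376 0.0000
39.2559 23.3634 9.1128 1.6568 0.0000 0.0000
45.2899 32.0050 14.9002 3.2771 0.0000 0.0000 0.0000
50.3112 39.2559 23.2918 6.4820 0.0000 0.0000 0.0000 0.0000
54.4899 45.2899 32.0050 12.8214 0.0000 0.0000 0.0000 0.0000 0.0000

Δt=0.18862  u=1.20167  d=0.83217  q=0.48810  discount=0.98763
step 8 (expiry): payoffs max(K−S,0) = 54.4899 45.2899 32.0050 12.8214 0.0000 0.0000 0.0000 0.0000 0.0000
step 7: (k=7,j=0): S=24.8988, (K−S)⁺=50.3112, hold=49.3807 ⇒ V=50.3112 exercise | (k=7,j=1): S=35.9541, (K−S)⁺=39.2559, hold=38.3254 ⇒ V=39.2559 exercise | (k=7,j=2): S=51.9182, (K−S)⁺=23.2918, hold=22.3613 ⇒ V=23.2918 exercise | (k=7,j=3): S=74.9706, (K−S)⁺=0.2394, hold=6.4820 ⇒ V=6.4820 continue | (k=7,j=4): S=108.2585, (K−S)⁺=0.0000, hold=0.0000 ⇒ V=0.0000 continue | (k=7,j=5): S=156.3267, (K−S)⁺=0.0000, hold=0.0000 ⇒ V=0.0000 continue | (k=7,j=6): S=225.7379, (K−S)⁺=0.0000, hold=0.0000 ⇒ V=0.0000 continue | (k=7,j=7): S=325.9684, (K−S)⁺=0.0000, hold=0.0000 ⇒ V=0.0000 continue  boundary S*=51.9182
step 6: (k=6,j=0): S=29.9201, (K−S)⁺=45.2899, hold=44.3594 ⇒ V=45.2899 exercise | (k=6,j=1): S=43.2050, (K−S)⁺=32.0050, hold=31.0745 ⇒ V=32.0050 exercise | (k=6,j=2): S=62.3886, (K−S)⁺=12.8214, hold=14.9002 ⇒ V=14.9002 continue | (k=6,j=3): S=90.0900, (K−S)⁺=0.0000, hold=3.2771 ⇒ V=3.2771 continue | (k=6,j=4): S=130.0911, (K−S)⁺=0.0000, hold=0.0000 ⇒ V=0.0000 continue | (k=6,j=5): S=187.8533, (K−S)⁺=0.0000, hold=0.0000 ⇒ V=0.0000 continue | (k=6,j=6): S=271.2626, (K−S)⁺=0.0000, hold=0.0000 ⇒ V=0.0000 continue  boundary S*=43.2050
step 5: (k=5,j=0): S=35.9541, (K−S)⁺=39.2559, hold=38.3254 ⇒ V=39.2559 exercise | (k=5,j=1): S=51.9182, (K−S)⁺=23.2918, hold=23.3634 ⇒ V=23.3634 continue | (k=5,j=2): S=74.9706, (K−S)⁺=0.2394, hold=9.1128 ⇒ V=9.1128 continue | (k=5,j=3): S=108.2585, (K−S)⁺=0.0000, hold=1.6568 ⇒ V=1.6568 continue | (k=5,j=4): S=156.3267, (K−S)⁺=0.0000, hold=0.0000 ⇒ V=0.0000 continue | (k=5,j=5): S=225.7379, (K−S)⁺=0.0000, hold=0.0000 ⇒ V=0.0000 continue  boundary S*=35.9541
step 4: (k=4,j=0): S=43.2050, (K−S)⁺=32.0050, hold=31.1090 ⇒ V=32.0050 exercise | (k=4,j=1): S=62.3886, (K−S)⁺=12.8214, hold=16.2046 ⇒ V=16.2046 continue | (k=4,j=2): S=90.0900, (K−S)⁺=0.0000, hold=5.4057 ⇒ V=5.4057 continue | (k=4,j=3): S=130.0911, (K−S)⁺=0.0000, hold=0.8376 ⇒ V=0.8376 continue | (k=4,j=4): S=187.8533, (K−S)⁺=0.0000, hold=0.0000 ⇒ V=0.0000 continue  boundary S*=43.2050
step 3: (k=3,j=0): S=51.9182, (K−S)⁺=23.2918, hold=23.9922 ⇒ V=23.9922 continue | (k=3,j=1): S=74.9706, (K−S)⁺=0.2394, hold=10.7984 ⇒ V=10.7984 continue | (k=3,j=2): S=108.2585, (K−S)⁺=0.0000, hold=3.1367 ⇒ V=3.1367 continue | (k=3,j=3): S=156.3267, (K−S)⁺=0.0000, hold=0.4235 ⇒ V=0.4235 continue  boundary S*=-
step 2: (k=2,j=0): S=62.3886, (K−S)⁺=12.8214, hold=17.3351 ⇒ V=17.3351 continue | (k=2,j=1): S=90.0900, (K−S)⁺=0.0000, hold=6.9714 ⇒ V=6.9714 continue | (k=2,j=2): S=130.0911, (K−S)⁺=0.0000, hold=1.7899 ⇒ V=1.7899 continue  boundary S*=-
step 1: (k=1,j=0): S=74.9706, (K−S)⁺=0.2394, hold=12.1246 ⇒ V=12.1246 continue | (k=1,j=1): S=108.2585, (K−S)⁺=0.0000, hold=4.3873 ⇒ V=4.3873 continue  boundary S*=-
step 0: (k=0,j=0): S=90.0900, (K−S)⁺=0.0000, hold=8.2447 ⇒ V=8.2447 continue  boundary S*=-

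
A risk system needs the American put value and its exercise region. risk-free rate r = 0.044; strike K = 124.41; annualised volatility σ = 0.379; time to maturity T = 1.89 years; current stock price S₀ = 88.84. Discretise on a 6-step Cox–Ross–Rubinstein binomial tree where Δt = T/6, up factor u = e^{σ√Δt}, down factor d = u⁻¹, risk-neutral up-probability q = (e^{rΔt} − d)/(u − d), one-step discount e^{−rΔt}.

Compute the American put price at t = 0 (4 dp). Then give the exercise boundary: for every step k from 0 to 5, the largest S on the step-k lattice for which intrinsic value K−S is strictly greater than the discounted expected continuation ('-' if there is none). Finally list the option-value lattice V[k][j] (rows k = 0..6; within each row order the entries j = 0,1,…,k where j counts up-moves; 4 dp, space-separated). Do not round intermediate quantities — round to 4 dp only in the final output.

price = 39.2725
boundary = - 71.8172 58.0561 71.8172 58.0561 71.8172
tree:
39.2725
52.5928 25.9608
66.3539 37.7389 13.9351
77.4781 52.5928 22.7185 4.8093
86.4708 66.3539 35.6285 9.3703 0.0000
93.7404 77.4781 52.5928 18.2565 0.0000 0.0000
99.6171 86.4708 66.3539 35.5700 0.0000 0.0000 0.0000

Δt=0.31500, u=1.23703, d=0.80839, q=0.47958, disc=e^(-rΔt)=0.98624
k=6 terminal: V=max(K-S,0) → 99.6171 86.4708 66.3539 35.5700 0.0000 0.0000 0.0000
k=5: j=0 S=30.6696 intr=93.7404 cont=92.0280 V=93.7404[EX]; j=1 S=46.9319 intr=77.4781 cont=75.7657 V=77.4781[EX]; j=2 S=71.8172 intr=52.5928 cont=50.8804 V=52.5928[EX]; j=3 S=109.8977 intr=14.5123 cont=18.2565 V=18.2565[hold]; j=4 S=168.1702 intr=0.0000 cont=0.0000 V=0.0000[hold]; j=5 S=257.3413 intr=0.0000 cont=0.0000 V=0.0000[hold]  S*(5)=71.8172
k=4: j=0 S=37.9392 intr=86.4708 cont=84.7584 V=86.4708[EX]; j=1 S=58.0561 intr=66.3539 cont=64.6414 V=66.3539[EX]; j=2 S=88.8400 intr=35.5700 cont=35.6285 V=35.6285[hold]; j=3 S=135.9468 intr=0.0000 cont=9.3703 V=9.3703[hold]; j=4 S=208.0316 intr=0.0000 cont=0.0000 V=0.0000[hold]  S*(4)=58.0561
k=3: j=0 S=46.9319 intr=77.4781 cont=75.7657 V=77.4781[EX]; j=1 S=71.8172 intr=52.5928 cont=50.9081 V=52.5928[EX]; j=2 S=109.8977 intr=14.5123 cont=22.7185 V=22.7185[hold]; j=3 S=168.1702 intr=0.0000 cont=4.8093 V=4.8093[hold]  S*(3)=71.8172
k=2: j=0 S=58.0561 intr=66.3539 cont=64.6414 V=66.3539[EX]; j=1 S=88.8400 intr=35.5700 cont=37.7389 V=37.7389[hold]; j=2 S=135.9468 intr=0.0000 cont=13.9351 V=13.9351[hold]  S*(2)=58.0561
k=1: j=0 S=71.8172 intr=52.5928 cont=51.9063 V=52.5928[EX]; j=1 S=109.8977 intr=14.5123 cont=25.9608 V=25.9608[hold]  S*(1)=71.8172
k=0: j=0 S=88.8400 intr=35.5700 cont=39.2725 V=39.2725[hold]  S*(0)=-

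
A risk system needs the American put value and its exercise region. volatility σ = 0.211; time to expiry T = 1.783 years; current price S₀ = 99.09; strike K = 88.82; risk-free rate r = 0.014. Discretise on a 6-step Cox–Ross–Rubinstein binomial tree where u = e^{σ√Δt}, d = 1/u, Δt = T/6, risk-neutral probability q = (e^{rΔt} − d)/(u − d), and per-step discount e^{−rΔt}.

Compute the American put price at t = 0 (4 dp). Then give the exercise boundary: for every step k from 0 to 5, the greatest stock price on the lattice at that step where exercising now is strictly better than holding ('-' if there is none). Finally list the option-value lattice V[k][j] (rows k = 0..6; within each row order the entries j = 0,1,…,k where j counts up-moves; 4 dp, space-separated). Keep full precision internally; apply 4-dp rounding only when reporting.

Δt=0.29717  u=1.12190  d=0.89135  q=0.48936  discount=0.99585
step 6 (expiry): payoffs max(K−S,0) = 39.1255 26.2717 10.0932 0.0000 0.0000 0.0000 0.0000
step 5: (k=5,j=0): S=55.7522, (K−S)⁺=33.0678, hold=32.6991 ⇒ V=33.0678 exercise | (k=5,j=1): S=70.1728, (K−S)⁺=18.6472, hold=18.2784 ⇒ V=18.6472 exercise | (k=5,j=2): S=88.3235, (K−S)⁺=0.4965, hold=5.1326 ⇒ V=5.1326 continue | (k=5,j=3): S=111.1689, (K−S)⁺=0.0000, hold=0.0000 ⇒ V=0.0000 continue | (k=5,j=4): S=139.9235, (K−S)⁺=0.0000, hold=0.0000 ⇒ V=0.0000 continue | (k=5,j=5): S=176.1156, (K−S)⁺=0.0000, hold=0.0000 ⇒ V=0.0000 continue  boundary S*=70.1728
step 4: (k=4,j=0): S=62.5483, (K−S)⁺=26.2717, hold=25.9030 ⇒ V=26.2717 exercise | (k=4,j=1): S=78.7268, (K−S)⁺=10.0932, hold=11.9837 ⇒ V=11.9837 continue | (k=4,j=2): S=99.0900, (K−S)⁺=0.0000, hold=2.6100 ⇒ V=2.6100 continue | (k=4,j=3): S=124.7203, (K−S)⁺=0.0000, hold=0.0000 ⇒ V=0.0000 continue | (k=4,j=4): S=156.9800, (K−S)⁺=0.0000, hold=0.0000 ⇒ V=0.0000 continue  boundary S*=62.5483
step 3: (k=3,j=0): S=70.1728, (K−S)⁺=18.6472, hold=19.1997 ⇒ V=19.1997 continue | (k=3,j=1): S=88.3235, (K−S)⁺=0.4965, hold=7.3659 ⇒ V=7.3659 continue | (k=3,j=2): S=111.1689, (K−S)⁺=0.0000, hold=1.3273 ⇒ V=1.3273 continue | (k=3,j=3): S=139.9235, (K−S)⁺=0.0000, hold=0.0000 ⇒ V=0.0000 continue  boundary S*=-
step 2: (k=2,j=0): S=78.7268, (K−S)⁺=10.0932, hold=13.3531 ⇒ V=13.3531 continue | (k=2,j=1): S=99.0900, (K−S)⁺=0.0000, hold=4.3925 ⇒ V=4.3925 continue | (k=2,j=2): S=124.7203, (K−S)⁺=0.0000, hold=0.6749 ⇒ V=0.6749 continue  boundary S*=-
step 1: (k=1,j=0): S=88.3235, (K−S)⁺=0.4965, hold=8.9309 ⇒ V=8.9309 continue | (k=1,j=1): S=111.1689, (K−S)⁺=0.0000, hold=2.5626 ⇒ V=2.5626 continue  boundary S*=-
step 0: (k=0,j=0): S=99.0900, (K−S)⁺=0.0000, hold=5.7904 ⇒ V=5.7904 continue  boundary S*=-

price = 5.7904
boundary = - - - - 62.5483 70.1728
tree:
5.7904
8.9309 2.5626
13.3531 4.3925 0.6749
19.1997 7.3659 1.3273 0.0000
26.2717 11.9837 2.6100 0.0000 0.0000
33.0678 18.6472 5.1326 0.0000 0.0000 0.0000
39.1255 26.2717 10.0932 0.0000 0.0000 0.0000 0.0000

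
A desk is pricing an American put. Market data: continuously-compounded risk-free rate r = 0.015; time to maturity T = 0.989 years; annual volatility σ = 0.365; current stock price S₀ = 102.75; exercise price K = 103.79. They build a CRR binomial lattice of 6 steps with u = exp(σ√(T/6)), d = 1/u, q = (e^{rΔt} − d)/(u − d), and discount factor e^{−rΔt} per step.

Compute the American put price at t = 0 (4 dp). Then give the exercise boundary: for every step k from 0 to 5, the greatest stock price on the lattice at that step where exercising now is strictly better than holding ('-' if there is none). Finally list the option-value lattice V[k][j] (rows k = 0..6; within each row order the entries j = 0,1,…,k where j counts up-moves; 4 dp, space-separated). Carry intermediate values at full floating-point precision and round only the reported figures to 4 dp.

params: Δt=0.16483 u=1.15973 d=0.86227 q=0.47134 e^(-rΔt)=0.99753
t_6 payoffs: 61.5585 46.9896 27.3947 1.0400 0.0000 0.0000 0.0000
t_5: node(5,0) S=48.9772 payoff=54.8128 vs cont=54.5565 → 54.8128 [stop]  node(5,1) S=65.8733 payoff=37.9167 vs cont=37.6604 → 37.9167 [stop]  node(5,2) S=88.5981 payoff=15.1919 vs cont=14.9356 → 15.1919 [stop]  node(5,3) S=119.1624 payoff=0.0000 vs cont=0.5484 → 0.5484 [wait]  node(5,4) S=160.2709 payoff=0.0000 vs cont=0.0000 → 0.0000 [wait]  node(5,5) S=215.5608 payoff=0.0000 vs cont=0.0000 → 0.0000 [wait]  ⇒ S*(5)=88.5981
t_4: node(4,0) S=56.8004 payoff=46.9896 vs cont=46.7333 → 46.9896 [stop]  node(4,1) S=76.3953 payoff=27.3947 vs cont=27.1384 → 27.3947 [stop]  node(4,2) S=102.7500 payoff=1.0400 vs cont=8.2694 → 8.2694 [wait]  node(4,3) S=138.1965 payoff=0.0000 vs cont=0.2892 → 0.2892 [wait]  node(4,4) S=185.8712 payoff=0.0000 vs cont=0.0000 → 0.0000 [wait]  ⇒ S*(4)=76.3953
t_3: node(3,0) S=65.8733 payoff=37.9167 vs cont=37.6604 → 37.9167 [stop]  node(3,1) S=88.5981 payoff=15.1919 vs cont=18.3347 → 18.3347 [wait]  node(3,2) S=119.1624 payoff=0.0000 vs cont=4.4968 → 4.4968 [wait]  node(3,3) S=160.2709 payoff=0.0000 vs cont=0.1525 → 0.1525 [wait]  ⇒ S*(3)=65.8733
t_2: node(2,0) S=76.3953 payoff=27.3947 vs cont=28.6161 → 28.6161 [wait]  node(2,1) S=102.7500 payoff=1.0400 vs cont=11.7832 → 11.7832 [wait]  node(2,2) S=138.1965 payoff=0.0000 vs cont=2.4431 → 2.4431 [wait]  ⇒ S*(2)=-
t_1: node(1,0) S=88.5981 payoff=15.1919 vs cont=20.6309 → 20.6309 [wait]  node(1,1) S=119.1624 payoff=0.0000 vs cont=7.3626 → 7.3626 [wait]  ⇒ S*(1)=-
t_0: node(0,0) S=102.7500 payoff=1.0400 vs cont=14.3415 → 14.3415 [wait]  ⇒ S*(0)=-

price = 14.3415
boundary = - - - 65.8733 76.3953 88.5981
tree:
14.3415
20.6309 7.3626
28.6161 11.7832 2.4431
37.9167 18.3347 4.4968 0.1525
46.9896 27.3947 8.2694 0.2892 0.0000
54.8128 37.9167 15.1919 0.5484 0.0000 0.0000
61.5585 46.9896 27.3947 1.0400 0.0000 0.0000 0.0000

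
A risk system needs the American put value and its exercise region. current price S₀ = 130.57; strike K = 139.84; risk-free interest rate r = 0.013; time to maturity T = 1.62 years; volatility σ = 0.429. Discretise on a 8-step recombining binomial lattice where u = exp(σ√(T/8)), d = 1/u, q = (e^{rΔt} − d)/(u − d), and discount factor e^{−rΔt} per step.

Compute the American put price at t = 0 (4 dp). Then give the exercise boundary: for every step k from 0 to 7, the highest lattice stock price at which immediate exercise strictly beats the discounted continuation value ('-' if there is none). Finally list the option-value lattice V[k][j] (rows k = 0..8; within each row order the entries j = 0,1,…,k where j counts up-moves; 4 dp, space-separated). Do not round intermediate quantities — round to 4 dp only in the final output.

Δt=0.20250, u=1.21294, d=0.82444, q=0.45867, disc=e^(-rΔt)=0.99737
k=8 terminal: V=max(K-S,0) → 111.9712 98.8385 79.5172 51.0912 9.2700 0.0000 0.0000 0.0000 0.0000
k=7: j=0 S=33.8033 intr=106.0367 cont=105.6690 V=106.0367[EX]; j=1 S=49.7325 intr=90.1075 cont=89.7398 V=90.1075[EX]; j=2 S=73.1681 intr=66.6719 cont=66.3043 V=66.6719[EX]; j=3 S=107.6472 intr=32.1928 cont=31.8251 V=32.1928[EX]; j=4 S=158.3740 intr=0.0000 cont=5.0049 V=5.0049[hold]; j=5 S=233.0049 intr=0.0000 cont=0.0000 V=0.0000[hold]; j=6 S=342.8042 intr=0.0000 cont=0.0000 V=0.0000[hold]; j=7 S=504.3445 intr=0.0000 cont=0.0000 V=0.0000[hold]  S*(7)=107.6472
k=6: j=0 S=41.0015 intr=98.8385 cont=98.4708 V=98.8385[EX]; j=1 S=60.3228 intr=79.5172 cont=79.1496 V=79.5172[EX]; j=2 S=88.7488 intr=51.0912 cont=50.7236 V=51.0912[EX]; j=3 S=130.5700 intr=9.2700 cont=19.6706 V=19.6706[hold]; j=4 S=192.0987 intr=0.0000 cont=2.7022 V=2.7022[hold]; j=5 S=282.6218 intr=0.0000 cont=0.0000 V=0.0000[hold]; j=6 S=415.8021 intr=0.0000 cont=0.0000 V=0.0000[hold]  S*(6)=88.7488
k=5: j=0 S=49.7325 intr=90.1075 cont=89.7398 V=90.1075[EX]; j=1 S=73.1681 intr=66.6719 cont=66.3043 V=66.6719[EX]; j=2 S=107.6472 intr=32.1928 cont=36.5831 V=36.5831[hold]; j=3 S=158.3740 intr=0.0000 cont=11.8564 V=11.8564[hold]; j=4 S=233.0049 intr=0.0000 cont=1.4589 V=1.4589[hold]; j=5 S=342.8042 intr=0.0000 cont=0.0000 V=0.0000[hold]  S*(5)=73.1681
k=4: j=0 S=60.3228 intr=79.5172 cont=79.1496 V=79.5172[EX]; j=1 S=88.7488 intr=51.0912 cont=52.7320 V=52.7320[hold]; j=2 S=130.5700 intr=9.2700 cont=25.1753 V=25.1753[hold]; j=3 S=192.0987 intr=0.0000 cont=7.0687 V=7.0687[hold]; j=4 S=282.6218 intr=0.0000 cont=0.7877 V=0.7877[hold]  S*(4)=60.3228
k=3: j=0 S=73.1681 intr=66.6719 cont=67.0549 V=67.0549[hold]; j=1 S=107.6472 intr=32.1928 cont=39.9871 V=39.9871[hold]; j=2 S=158.3740 intr=0.0000 cont=16.8260 V=16.8260[hold]; j=3 S=233.0049 intr=0.0000 cont=4.1768 V=4.1768[hold]  S*(3)=-
k=2: j=0 S=88.7488 intr=51.0912 cont=54.4960 V=54.4960[hold]; j=1 S=130.5700 intr=9.2700 cont=29.2866 V=29.2866[hold]; j=2 S=192.0987 intr=0.0000 cont=10.9952 V=10.9952[hold]  S*(2)=-
k=1: j=0 S=107.6472 intr=32.1928 cont=42.8203 V=42.8203[hold]; j=1 S=158.3740 intr=0.0000 cont=20.8419 V=20.8419[hold]  S*(1)=-
k=0: j=0 S=130.5700 intr=9.2700 cont=32.6533 V=32.6533[hold]  S*(0)=-

price = 32.6533
boundary = - - - - 60.3228 73.1681 88.7488 107.6472
tree:
32.6533
42.8203 20.8419
54.4960 29.2866 10.9952
67.0549 39.9871 16.8260 4.1768
79.5172 52.7320 25.1753 7.0687 0.7877
90.1075 66.6719 36.5831 11.8564 1.4589 0.0000
98.8385 79.5172 51.0912 19.6706 2.7022 0.0000 0.0000
106.0367 90.1075 66.6719 32.1928 5.0049 0.0000 0.0000 0.0000
111.9712 98.8385 79.5172 51.0912 9.2700 0.0000 0.0000 0.0000 0.0000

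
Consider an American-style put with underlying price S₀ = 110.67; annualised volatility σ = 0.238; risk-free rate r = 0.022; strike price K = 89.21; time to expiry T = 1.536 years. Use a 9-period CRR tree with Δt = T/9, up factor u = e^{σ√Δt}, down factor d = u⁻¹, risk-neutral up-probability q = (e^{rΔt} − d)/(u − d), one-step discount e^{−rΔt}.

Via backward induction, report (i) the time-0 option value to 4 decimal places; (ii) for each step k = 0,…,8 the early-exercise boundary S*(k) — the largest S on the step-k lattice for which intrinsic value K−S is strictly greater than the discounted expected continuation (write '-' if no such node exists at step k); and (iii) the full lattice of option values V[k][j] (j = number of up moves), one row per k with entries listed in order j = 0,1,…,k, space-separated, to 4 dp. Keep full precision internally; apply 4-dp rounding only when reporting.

Δt=0.17067, u=1.10332, d=0.90636, q=0.49454, disc=e^(-rΔt)=0.99625
k=9 terminal: V=max(K-S,0) → 43.5303 33.6036 21.5198 6.8099 0.0000 0.0000 0.0000 0.0000 0.0000 0.0000
k=8: j=0 S=50.3992 intr=38.8108 cont=38.4765 V=38.8108[EX]; j=1 S=61.3515 intr=27.8585 cont=27.5242 V=27.8585[EX]; j=2 S=74.6839 intr=14.5261 cont=14.1918 V=14.5261[EX]; j=3 S=90.9135 intr=0.0000 cont=3.4293 V=3.4293[hold]; j=4 S=110.6700 intr=0.0000 cont=0.0000 V=0.0000[hold]; j=5 S=134.7198 intr=0.0000 cont=0.0000 V=0.0000[hold]; j=6 S=163.9959 intr=0.0000 cont=0.0000 V=0.0000[hold]; j=7 S=199.6340 intr=0.0000 cont=0.0000 V=0.0000[hold]; j=8 S=243.0166 intr=0.0000 cont=0.0000 V=0.0000[hold]  S*(8)=74.6839
k=7: j=0 S=55.6064 intr=33.6036 cont=33.2693 V=33.6036[EX]; j=1 S=67.6902 intr=21.5198 cont=21.1854 V=21.5198[EX]; j=2 S=82.4001 intr=6.8099 cont=9.0044 V=9.0044[hold]; j=3 S=100.3065 intr=0.0000 cont=1.7269 V=1.7269[hold]; j=4 S=122.1042 intr=0.0000 cont=0.0000 V=0.0000[hold]; j=5 S=148.6388 intr=0.0000 cont=0.0000 V=0.0000[hold]; j=6 S=180.9396 intr=0.0000 cont=0.0000 V=0.0000[hold]; j=7 S=220.2598 intr=0.0000 cont=0.0000 V=0.0000[hold]  S*(7)=67.6902
k=6: j=0 S=61.3515 intr=27.8585 cont=27.5242 V=27.8585[EX]; j=1 S=74.6839 intr=14.5261 cont=15.2730 V=15.2730[hold]; j=2 S=90.9135 intr=0.0000 cont=5.3851 V=5.3851[hold]; j=3 S=110.6700 intr=0.0000 cont=0.8696 V=0.8696[hold]; j=4 S=134.7198 intr=0.0000 cont=0.0000 V=0.0000[hold]; j=5 S=163.9959 intr=0.0000 cont=0.0000 V=0.0000[hold]; j=6 S=199.6340 intr=0.0000 cont=0.0000 V=0.0000[hold]  S*(6)=61.3515
k=5: j=0 S=67.6902 intr=21.5198 cont=21.5534 V=21.5534[hold]; j=1 S=82.4001 intr=6.8099 cont=10.3442 V=10.3442[hold]; j=2 S=100.3065 intr=0.0000 cont=3.1402 V=3.1402[hold]; j=3 S=122.1042 intr=0.0000 cont=0.4379 V=0.4379[hold]; j=4 S=148.6388 intr=0.0000 cont=0.0000 V=0.0000[hold]; j=5 S=180.9396 intr=0.0000 cont=0.0000 V=0.0000[hold]  S*(5)=-
k=4: j=0 S=74.6839 intr=14.5261 cont=15.9500 V=15.9500[hold]; j=1 S=90.9135 intr=0.0000 cont=6.7561 V=6.7561[hold]; j=2 S=110.6700 intr=0.0000 cont=1.7971 V=1.7971[hold]; j=3 S=134.7198 intr=0.0000 cont=0.2205 V=0.2205[hold]; j=4 S=163.9959 intr=0.0000 cont=0.0000 V=0.0000[hold]  S*(4)=-
k=3: j=0 S=82.4001 intr=6.8099 cont=11.3605 V=11.3605[hold]; j=1 S=100.3065 intr=0.0000 cont=4.2875 V=4.2875[hold]; j=2 S=122.1042 intr=0.0000 cont=1.0136 V=1.0136[hold]; j=3 S=148.6388 intr=0.0000 cont=0.1110 V=0.1110[hold]  S*(3)=-
k=2: j=0 S=90.9135 intr=0.0000 cont=7.8332 V=7.8332[hold]; j=1 S=110.6700 intr=0.0000 cont=2.6584 V=2.6584[hold]; j=2 S=134.7198 intr=0.0000 cont=0.5651 V=0.5651[hold]  S*(2)=-
k=1: j=0 S=100.3065 intr=0.0000 cont=5.2543 V=5.2543[hold]; j=1 S=122.1042 intr=0.0000 cont=1.6171 V=1.6171[hold]  S*(1)=-
k=0: j=0 S=110.6700 intr=0.0000 cont=3.4426 V=3.4426[hold]  S*(0)=-

price = 3.4426
boundary = - - - - - - 61.3515 67.6902 74.6839
tree:
3.4426
5.2543 1.6171
7.8332 2.6584 0.5651
11.3605 4.2875 1.0136 0.1110
15.9500 6.7561 1.7971 0.2205 0.0000
21.5534 10.3442 3.1402 0.4379 0.0000 0.0000
27.8585 15.2730 5.3851 0.8696 0.0000 0.0000 0.0000
33.6036 21.5198 9.0044 1.7269 0.0000 0.0000 0.0000 0.0000
38.8108 27.8585 14.5261 3.4293 0.0000 0.0000 0.0000 0.0000 0.0000
43.5303 33.6036 21.5198 6.8099 0.0000 0.0000 0.0000 0.0000 0.0000 0.0000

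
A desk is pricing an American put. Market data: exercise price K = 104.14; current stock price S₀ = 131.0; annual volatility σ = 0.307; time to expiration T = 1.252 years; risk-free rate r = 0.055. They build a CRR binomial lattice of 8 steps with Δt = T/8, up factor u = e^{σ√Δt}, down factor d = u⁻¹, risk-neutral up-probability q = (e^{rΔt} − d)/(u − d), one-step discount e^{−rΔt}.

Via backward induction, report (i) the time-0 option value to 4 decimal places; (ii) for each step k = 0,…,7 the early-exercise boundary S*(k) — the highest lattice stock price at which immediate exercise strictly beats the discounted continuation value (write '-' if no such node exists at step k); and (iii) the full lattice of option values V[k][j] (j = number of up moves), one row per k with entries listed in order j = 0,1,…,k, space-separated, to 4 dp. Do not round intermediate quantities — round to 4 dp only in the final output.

params: Δt=0.15650 u=1.12913 d=0.88564 q=0.50518 e^(-rΔt)=0.99143
t_8 payoffs: 54.5593 40.9276 23.5480 1.3900 0.0000 0.0000 0.0000 0.0000 0.0000
t_7: node(7,0) S=55.9832 payoff=48.1568 vs cont=47.2643 → 48.1568 [stop]  node(7,1) S=71.3752 payoff=32.7648 vs cont=31.8723 → 32.7648 [stop]  node(7,2) S=90.9990 payoff=13.1410 vs cont=12.2484 → 13.1410 [stop]  node(7,3) S=116.0183 payoff=0.0000 vs cont=0.6819 → 0.6819 [wait]  node(7,4) S=147.9163 payoff=0.0000 vs cont=0.0000 → 0.0000 [wait]  node(7,5) S=188.5844 payoff=0.0000 vs cont=0.0000 → 0.0000 [wait]  node(7,6) S=240.4337 payoff=0.0000 vs cont=0.0000 → 0.0000 [wait]  node(7,7) S=306.5385 payoff=0.0000 vs cont=0.0000 → 0.0000 [wait]  ⇒ S*(7)=90.9990
t_6: node(6,0) S=63.2124 payoff=40.9276 vs cont=40.0351 → 40.9276 [stop]  node(6,1) S=80.5920 payoff=23.5480 vs cont=22.6555 → 23.5480 [stop]  node(6,2) S=102.7500 payoff=1.3900 vs cont=6.7883 → 6.7883 [wait]  node(6,3) S=131.0000 payoff=0.0000 vs cont=0.3345 → 0.3345 [wait]  node(6,4) S=167.0171 payoff=0.0000 vs cont=0.0000 → 0.0000 [wait]  node(6,5) S=212.9367 payoff=0.0000 vs cont=0.0000 → 0.0000 [wait]  node(6,6) S=271.4815 payoff=0.0000 vs cont=0.0000 → 0.0000 [wait]  ⇒ S*(6)=80.5920
t_5: node(5,0) S=71.3752 payoff=32.7648 vs cont=31.8723 → 32.7648 [stop]  node(5,1) S=90.9990 payoff=13.1410 vs cont=14.9521 → 14.9521 [wait]  node(5,2) S=116.0183 payoff=0.0000 vs cont=3.4978 → 3.4978 [wait]  node(5,3) S=147.9163 payoff=0.0000 vs cont=0.1641 → 0.1641 [wait]  node(5,4) S=188.5844 payoff=0.0000 vs cont=0.0000 → 0.0000 [wait]  node(5,5) S=240.4337 payoff=0.0000 vs cont=0.0000 → 0.0000 [wait]  ⇒ S*(5)=71.3752
t_4: node(4,0) S=80.5920 payoff=23.5480 vs cont=23.5626 → 23.5626 [wait]  node(4,1) S=102.7500 payoff=1.3900 vs cont=9.0871 → 9.0871 [wait]  node(4,2) S=131.0000 payoff=0.0000 vs cont=1.7981 → 1.7981 [wait]  node(4,3) S=167.0171 payoff=0.0000 vs cont=0.0805 → 0.0805 [wait]  node(4,4) S=212.9367 payoff=0.0000 vs cont=0.0000 → 0.0000 [wait]  ⇒ S*(4)=-
t_3: node(3,0) S=90.9990 payoff=13.1410 vs cont=16.1106 → 16.1106 [wait]  node(3,1) S=116.0183 payoff=0.0000 vs cont=5.3585 → 5.3585 [wait]  node(3,2) S=147.9163 payoff=0.0000 vs cont=0.9225 → 0.9225 [wait]  node(3,3) S=188.5844 payoff=0.0000 vs cont=0.0395 → 0.0395 [wait]  ⇒ S*(3)=-
t_2: node(2,0) S=102.7500 payoff=1.3900 vs cont=10.5874 → 10.5874 [wait]  node(2,1) S=131.0000 payoff=0.0000 vs cont=3.0908 → 3.0908 [wait]  node(2,2) S=167.0171 payoff=0.0000 vs cont=0.4723 → 0.4723 [wait]  ⇒ S*(2)=-
t_1: node(1,0) S=116.0183 payoff=0.0000 vs cont=6.7420 → 6.7420 [wait]  node(1,1) S=147.9163 payoff=0.0000 vs cont=1.7529 → 1.7529 [wait]  ⇒ S*(1)=-
t_0: node(0,0) S=131.0000 payoff=0.0000 vs cont=4.1854 → 4.1854 [wait]  ⇒ S*(0)=-

price = 4.1854
boundary = - - - - - 71.3752 80.5920 90.9990
tree:
4.1854
6.7420 1.7529
10.5874 3.0908 0.4723
16.1106 5.3585 0.9225 0.0395
23.5626 9.0871 1.7981 0.0805 0.0000
32.7648 14.9521 3.4978 0.1641 0.0000 0.0000
40.9276 23.5480 6.7883 0.3345 0.0000 0.0000 0.0000
48.1568 32.7648 13.1410 0.6819 0.0000 0.0000 0.0000 0.0000
54.5593 40.9276 23.5480 1.3900 0.0000 0.0000 0.0000 0.0000 0.0000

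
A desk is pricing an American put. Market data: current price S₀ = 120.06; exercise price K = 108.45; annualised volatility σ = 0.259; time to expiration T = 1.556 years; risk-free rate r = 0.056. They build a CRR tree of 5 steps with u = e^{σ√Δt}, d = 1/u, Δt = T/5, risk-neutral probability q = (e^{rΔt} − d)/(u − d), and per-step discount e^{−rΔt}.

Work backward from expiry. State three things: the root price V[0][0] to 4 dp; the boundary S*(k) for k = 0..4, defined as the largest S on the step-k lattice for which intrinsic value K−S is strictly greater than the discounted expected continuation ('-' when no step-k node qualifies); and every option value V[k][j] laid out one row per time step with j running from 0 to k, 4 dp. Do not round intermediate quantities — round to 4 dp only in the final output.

Δt=0.31120  u=1.15544  d=0.86547  q=0.52457  discount=0.98272
step 5 (expiry): payoffs max(K−S,0) = 50.1518 30.6190 4.5418 0.0000 0.0000 0.0000
step 4: (k=4,j=0): S=67.3603, (K−S)⁺=41.0897, hold=39.2161 ⇒ V=41.0897 exercise | (k=4,j=1): S=89.9293, (K−S)⁺=18.5207, hold=16.6471 ⇒ V=18.5207 exercise | (k=4,j=2): S=120.0600, (K−S)⁺=0.0000, hold=2.1220 ⇒ V=2.1220 continue | (k=4,j=3): S=160.2860, (K−S)⁺=0.0000, hold=0.0000 ⇒ V=0.0000 continue | (k=4,j=4): S=213.9896, (K−S)⁺=0.0000, hold=0.0000 ⇒ V=0.0000 continue  boundary S*=89.9293
step 3: (k=3,j=0): S=77.8310, (K−S)⁺=30.6190, hold=28.7454 ⇒ V=30.6190 exercise | (k=3,j=1): S=103.9082, (K−S)⁺=4.5418, hold=9.7471 ⇒ V=9.7471 continue | (k=3,j=2): S=138.7225, (K−S)⁺=0.0000, hold=0.9914 ⇒ V=0.9914 continue | (k=3,j=3): S=185.2013, (K−S)⁺=0.0000, hold=0.0000 ⇒ V=0.0000 continue  boundary S*=77.8310
step 2: (k=2,j=0): S=89.9293, (K−S)⁺=18.5207, hold=19.3305 ⇒ V=19.3305 continue | (k=2,j=1): S=120.0600, (K−S)⁺=0.0000, hold=5.0651 ⇒ V=5.0651 continue | (k=2,j=2): S=160.2860, (K−S)⁺=0.0000, hold=0.4632 ⇒ V=0.4632 continue  boundary S*=-
step 1: (k=1,j=0): S=103.9082, (K−S)⁺=4.5418, hold=11.6427 ⇒ V=11.6427 continue | (k=1,j=1): S=138.7225, (K−S)⁺=0.0000, hold=2.6053 ⇒ V=2.6053 continue  boundary S*=-
step 0: (k=0,j=0): S=120.0600, (K−S)⁺=0.0000, hold=6.7827 ⇒ V=6.7827 continue  boundary S*=-

price = 6.7827
boundary = - - - 77.8310 89.9293
tree:
6.7827
11.6427 2.6053
19.3305 5.0651 0.4632
30.6190 9.7471 0.9914 0.0000
41.0897 18.5207 2.1220 0.0000 0.0000
50.1518 30.6190 4.5418 0.0000 0.0000 0.0000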